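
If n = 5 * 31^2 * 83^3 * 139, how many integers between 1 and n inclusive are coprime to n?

289996037280

φ(5) = 5 − 1 = 4.
φ(31^2) = 31^2 − 31^1 = 961 − 31 = 930.
φ(83^3) = 83^2·(83−1) = 6889·82 = 564898.
φ(139) = 139 − 1 = 138.
φ(381893678365) = 4 × 930 × 564898 × 138 = 289996037280.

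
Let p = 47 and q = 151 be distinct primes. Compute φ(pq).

6900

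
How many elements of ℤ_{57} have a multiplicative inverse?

36

First factor: 57 = 3 · 19.
φ(3) = 3 − 1 = 2.
φ(19) = 19 − 1 = 18.
Multiply: 2 · 18 = 36.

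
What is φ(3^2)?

6

φ(3^2) = 3^1·(3−1) = 3·2 = 6.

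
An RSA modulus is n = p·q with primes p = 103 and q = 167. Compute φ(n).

16932

φ(pq) = (p−1)(q−1) = 102 · 166 = 16932.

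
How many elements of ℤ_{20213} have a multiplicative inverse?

17920

20213 = 17 · 29 · 41.
φ(20213) = 20213 · (1 − 1/17) · (1 − 1/29) · (1 − 1/41)
       = 20213 · 17920/20213 = 17920.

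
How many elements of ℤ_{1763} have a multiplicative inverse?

1680

First factor: 1763 = 41 · 43.
φ(41) = 41 − 1 = 40.
φ(43) = 43 − 1 = 42.
φ(1763) = 40 × 42 = 1680.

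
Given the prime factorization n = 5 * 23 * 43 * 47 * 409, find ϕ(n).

69366528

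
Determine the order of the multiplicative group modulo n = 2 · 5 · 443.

φ(2) = 2 − 1 = 1.
φ(5) = 5 − 1 = 4.
φ(443) = 443 − 1 = 442.
Multiply: 1 · 4 · 442 = 1768.

1768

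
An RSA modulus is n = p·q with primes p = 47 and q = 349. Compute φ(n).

16008

φ(47) = 47 − 1 = 46.
φ(349) = 349 − 1 = 348.
Since φ is multiplicative, φ(16403) = 46 · 348 = 16008.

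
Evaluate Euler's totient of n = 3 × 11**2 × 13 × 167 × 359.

φ(282918207) = 282918207 · (1 − 1/3) · (1 − 1/11) · (1 − 1/13) · (1 − 1/167) · (1 − 1/359)
       = 282918207 · 14262720/25719837 = 156889920.

156889920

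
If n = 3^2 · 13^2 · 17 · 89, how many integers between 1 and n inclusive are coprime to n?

φ(3^2) = 3^2 − 3^1 = 9 − 3 = 6.
φ(13^2) = 13^2 − 13^1 = 169 − 13 = 156.
φ(17) = 17 − 1 = 16.
φ(89) = 89 − 1 = 88.
φ(2301273) = 6 × 156 × 16 × 88 = 1317888.

1317888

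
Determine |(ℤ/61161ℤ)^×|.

36288

First factor: 61161 = 3 · 19 · 29 · 37.
φ(3) = 3 − 1 = 2.
φ(19) = 19 − 1 = 18.
φ(29) = 29 − 1 = 28.
φ(37) = 37 − 1 = 36.
Since φ is multiplicative, φ(61161) = 2 · 18 · 28 · 36 = 36288.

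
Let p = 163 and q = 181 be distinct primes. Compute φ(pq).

φ(163) = 163 − 1 = 162.
φ(181) = 181 − 1 = 180.
Multiply: 162 · 180 = 29160.

29160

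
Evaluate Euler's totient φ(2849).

Factor 2849: 2849 = 7 · 11 · 37.
φ(7) = 7 − 1 = 6.
φ(11) = 11 − 1 = 10.
φ(37) = 37 − 1 = 36.
Since φ is multiplicative, φ(2849) = 6 · 10 · 36 = 2160.

2160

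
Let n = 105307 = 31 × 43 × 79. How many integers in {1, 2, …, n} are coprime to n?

φ(105307) = 105307 · (1 − 1/31) · (1 − 1/43) · (1 − 1/79)
       = 105307 · 98280/105307 = 98280.

98280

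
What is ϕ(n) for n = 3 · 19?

36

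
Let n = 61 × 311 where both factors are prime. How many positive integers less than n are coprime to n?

18600

φ(n) = (p − 1)(q − 1) = (61−1)(311−1) = 60·310 = 18600.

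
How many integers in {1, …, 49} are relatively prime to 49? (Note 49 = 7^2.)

42

φ(7^2) = 7^2 − 7^1 = 49 − 7 = 42.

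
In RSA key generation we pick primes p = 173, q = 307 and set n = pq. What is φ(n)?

φ(pq) = (p−1)(q−1) = 172 · 306 = 52632.

52632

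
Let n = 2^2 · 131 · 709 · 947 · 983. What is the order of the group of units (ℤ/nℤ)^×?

φ(345844615916) = 345844615916 · (1 − 1/2) · (1 − 1/131) · (1 − 1/709) · (1 − 1/947) · (1 − 1/983)
       = 345844615916 · 85502582880/172922307958 = 171005165760.

171005165760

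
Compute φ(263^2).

68906

φ(69169) = 69169 · (1 − 1/263)
       = 69169 · 262/263 = 68906.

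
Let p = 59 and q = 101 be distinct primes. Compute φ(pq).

φ(5959) = 5959 · (1 − 1/59) · (1 − 1/101)
       = 5959 · 5800/5959 = 5800.

5800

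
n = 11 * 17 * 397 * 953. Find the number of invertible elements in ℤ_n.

60318720

φ(11) = 11 − 1 = 10.
φ(17) = 17 − 1 = 16.
φ(397) = 397 − 1 = 396.
φ(953) = 953 − 1 = 952.
φ(70749767) = 10 × 16 × 396 × 952 = 60318720.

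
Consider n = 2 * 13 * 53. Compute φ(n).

φ(1378) = 1378 · (1 − 1/2) · (1 − 1/13) · (1 − 1/53)
       = 1378 · 624/1378 = 624.

624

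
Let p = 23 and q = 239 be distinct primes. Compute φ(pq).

5236

φ(5497) = 5497 · (1 − 1/23) · (1 − 1/239)
       = 5497 · 5236/5497 = 5236.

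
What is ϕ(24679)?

Factor 24679: 24679 = 23 · 29 · 37.
φ(24679) = 24679 · (1 − 1/23) · (1 − 1/29) · (1 − 1/37)
       = 24679 · 22176/24679 = 22176.

22176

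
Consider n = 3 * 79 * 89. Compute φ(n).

13728

φ(3) = 3 − 1 = 2.
φ(79) = 79 − 1 = 78.
φ(89) = 89 − 1 = 88.
Since φ is multiplicative, φ(21093) = 2 · 78 · 88 = 13728.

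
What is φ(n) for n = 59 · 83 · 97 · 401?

φ(59) = 59 − 1 = 58.
φ(83) = 83 − 1 = 82.
φ(97) = 97 − 1 = 96.
φ(401) = 401 − 1 = 400.
Multiply: 58 · 82 · 96 · 400 = 182630400.

182630400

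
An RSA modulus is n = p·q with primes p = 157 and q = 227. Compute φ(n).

35256

For distinct primes, φ(pq) = (p−1)(q−1) = 156 × 226 = 35256.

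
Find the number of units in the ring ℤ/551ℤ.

504

First factor: 551 = 19 * 29.
φ(551) = 551 · (1 − 1/19) · (1 − 1/29)
       = 551 · 504/551 = 504.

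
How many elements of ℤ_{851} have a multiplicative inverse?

792

First factor: 851 = 23 · 37.
φ(23) = 23 − 1 = 22.
φ(37) = 37 − 1 = 36.
φ(851) = 22 × 36 = 792.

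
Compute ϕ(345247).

272160

345247 = 7 × 31 × 37 × 43.
φ(7) = 7 − 1 = 6.
φ(31) = 31 − 1 = 30.
φ(37) = 37 − 1 = 36.
φ(43) = 43 − 1 = 42.
Multiply: 6 · 30 · 36 · 42 = 272160.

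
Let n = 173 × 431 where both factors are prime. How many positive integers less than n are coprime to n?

φ(74563) = 74563 · (1 − 1/173) · (1 − 1/431)
       = 74563 · 73960/74563 = 73960.

73960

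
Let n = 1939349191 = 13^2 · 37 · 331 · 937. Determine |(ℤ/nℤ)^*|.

φ(1939349191) = 1939349191 · (1 − 1/13) · (1 − 1/37) · (1 − 1/331) · (1 − 1/937)
       = 1939349191 · 133436160/149180707 = 1734670080.

1734670080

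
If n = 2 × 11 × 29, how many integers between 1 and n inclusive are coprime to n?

280

φ(2) = 2 − 1 = 1.
φ(11) = 11 − 1 = 10.
φ(29) = 29 − 1 = 28.
φ(638) = 1 × 10 × 28 = 280.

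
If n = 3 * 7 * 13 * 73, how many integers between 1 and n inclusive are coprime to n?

10368

φ(19929) = 19929 · (1 − 1/3) · (1 − 1/7) · (1 − 1/13) · (1 − 1/73)
       = 19929 · 10368/19929 = 10368.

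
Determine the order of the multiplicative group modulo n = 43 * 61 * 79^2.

15528240

φ(43) = 43 − 1 = 42.
φ(61) = 61 − 1 = 60.
φ(79^2) = 79^1·(79−1) = 79·78 = 6162.
Multiply: 42 · 60 · 6162 = 15528240.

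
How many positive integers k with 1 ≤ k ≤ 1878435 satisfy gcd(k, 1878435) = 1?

1878435 = 3^2 · 5 · 13^3 · 19.
φ(1878435) = 1878435 · (1 − 1/3) · (1 − 1/5) · (1 − 1/13) · (1 − 1/19)
       = 1878435 · 1728/3705 = 876096.

876096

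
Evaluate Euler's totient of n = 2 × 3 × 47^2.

4324

φ(2) = 2 − 1 = 1.
φ(3) = 3 − 1 = 2.
φ(47^2) = 47^2 − 47^1 = 2209 − 47 = 2162.
Multiply: 1 · 2 · 2162 = 4324.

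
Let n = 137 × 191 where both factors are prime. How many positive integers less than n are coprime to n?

25840

For distinct primes, φ(pq) = (p−1)(q−1) = 136 × 190 = 25840.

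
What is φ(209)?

180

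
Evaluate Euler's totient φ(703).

First factor: 703 = 19 · 37.
φ(19) = 19 − 1 = 18.
φ(37) = 37 − 1 = 36.
φ(703) = 18 × 36 = 648.

648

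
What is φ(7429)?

Factor 7429: 7429 = 17 × 19 × 23.
φ(17) = 17 − 1 = 16.
φ(19) = 19 − 1 = 18.
φ(23) = 23 − 1 = 22.
φ(7429) = 16 × 18 × 22 = 6336.

6336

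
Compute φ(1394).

640

1394 = 2 * 17 * 41.
φ(2) = 2 − 1 = 1.
φ(17) = 17 − 1 = 16.
φ(41) = 41 − 1 = 40.
Multiply: 1 · 16 · 40 = 640.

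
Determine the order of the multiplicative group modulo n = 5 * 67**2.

φ(22445) = 22445 · (1 − 1/5) · (1 − 1/67)
       = 22445 · 264/335 = 17688.

17688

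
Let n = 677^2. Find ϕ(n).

φ(677^2) = 677^1·(677−1) = 677·676 = 457652.

457652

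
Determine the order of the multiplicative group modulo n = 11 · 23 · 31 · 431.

φ(3380333) = 3380333 · (1 − 1/11) · (1 − 1/23) · (1 − 1/31) · (1 − 1/431)
       = 3380333 · 2838000/3380333 = 2838000.

2838000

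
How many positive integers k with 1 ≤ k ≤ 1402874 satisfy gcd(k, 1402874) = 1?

Factor 1402874: 1402874 = 2 × 11^3 × 17 × 31.
φ(2) = 2 − 1 = 1.
φ(11^3) = 11^3 − 11^2 = 1331 − 121 = 1210.
φ(17) = 17 − 1 = 16.
φ(31) = 31 − 1 = 30.
Multiply: 1 · 1210 · 16 · 30 = 580800.

580800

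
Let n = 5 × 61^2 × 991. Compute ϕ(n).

14493600

φ(5) = 5 − 1 = 4.
φ(61^2) = 61^1·(61−1) = 61·60 = 3660.
φ(991) = 991 − 1 = 990.
φ(18437555) = 4 × 3660 × 990 = 14493600.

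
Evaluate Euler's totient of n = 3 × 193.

384

φ(3) = 3 − 1 = 2.
φ(193) = 193 − 1 = 192.
Since φ is multiplicative, φ(579) = 2 · 192 = 384.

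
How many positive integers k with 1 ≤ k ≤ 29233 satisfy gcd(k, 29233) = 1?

Prime factorization: 29233 = 23 * 31 * 41.
φ(29233) = 29233 · (1 − 1/23) · (1 − 1/31) · (1 − 1/41)
       = 29233 · 26400/29233 = 26400.

26400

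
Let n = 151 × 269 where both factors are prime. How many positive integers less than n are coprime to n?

φ(pq) = (p−1)(q−1) = 150 · 268 = 40200.

40200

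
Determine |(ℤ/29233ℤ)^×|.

First factor: 29233 = 23 · 31 · 41.
φ(23) = 23 − 1 = 22.
φ(31) = 31 − 1 = 30.
φ(41) = 41 − 1 = 40.
Multiply: 22 · 30 · 40 = 26400.

26400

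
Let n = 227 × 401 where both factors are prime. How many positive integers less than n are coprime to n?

90400

φ(pq) = (p−1)(q−1) = 226 · 400 = 90400.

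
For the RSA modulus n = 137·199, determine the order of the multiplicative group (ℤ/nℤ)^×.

φ(27263) = 27263 · (1 − 1/137) · (1 − 1/199)
       = 27263 · 26928/27263 = 26928.

26928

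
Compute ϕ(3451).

2688

3451 = 7 · 17 · 29.
φ(3451) = 3451 · (1 − 1/7) · (1 − 1/17) · (1 − 1/29)
       = 3451 · 2688/3451 = 2688.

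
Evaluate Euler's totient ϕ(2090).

Prime factorization: 2090 = 2 · 5 · 11 · 19.
φ(2090) = 2090 · (1 − 1/2) · (1 − 1/5) · (1 − 1/11) · (1 − 1/19)
       = 2090 · 720/2090 = 720.

720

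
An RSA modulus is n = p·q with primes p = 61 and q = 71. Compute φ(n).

4200

For distinct primes, φ(pq) = (p−1)(q−1) = 60 × 70 = 4200.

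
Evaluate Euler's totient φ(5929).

Factor 5929: 5929 = 7^2 · 11^2.
φ(5929) = 5929 · (1 − 1/7) · (1 − 1/11)
       = 5929 · 60/77 = 4620.

4620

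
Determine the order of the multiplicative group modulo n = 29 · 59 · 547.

886704

φ(29) = 29 − 1 = 28.
φ(59) = 59 − 1 = 58.
φ(547) = 547 − 1 = 546.
φ(935917) = 28 × 58 × 546 = 886704.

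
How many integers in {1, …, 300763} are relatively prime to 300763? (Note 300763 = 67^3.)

296274

φ(67^3) = 67^3 − 67^2 = 300763 − 4489 = 296274.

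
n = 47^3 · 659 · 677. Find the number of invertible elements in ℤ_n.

φ(47^3) = 47^3 − 47^2 = 103823 − 2209 = 101614.
φ(659) = 659 − 1 = 658.
φ(677) = 677 − 1 = 676.
Multiply: 101614 · 658 · 676 = 45198720112.

45198720112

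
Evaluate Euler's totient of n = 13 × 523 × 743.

φ(13) = 13 − 1 = 12.
φ(523) = 523 − 1 = 522.
φ(743) = 743 − 1 = 742.
φ(5051657) = 12 × 522 × 742 = 4647888.

4647888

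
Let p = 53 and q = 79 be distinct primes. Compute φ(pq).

φ(n) = (p − 1)(q − 1) = (53−1)(79−1) = 52·78 = 4056.

4056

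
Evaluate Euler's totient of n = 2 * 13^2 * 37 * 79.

438048

φ(2) = 2 − 1 = 1.
φ(13^2) = 13^1·(13−1) = 13·12 = 156.
φ(37) = 37 − 1 = 36.
φ(79) = 79 − 1 = 78.
Multiply: 1 · 156 · 36 · 78 = 438048.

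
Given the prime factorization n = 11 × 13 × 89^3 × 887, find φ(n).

φ(89418972929) = 89418972929 · (1 − 1/11) · (1 − 1/13) · (1 − 1/89) · (1 − 1/887)
       = 89418972929 · 9356160/11288849 = 74110143360.

74110143360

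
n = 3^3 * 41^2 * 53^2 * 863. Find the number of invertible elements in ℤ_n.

φ(110025667629) = 110025667629 · (1 − 1/3) · (1 − 1/41) · (1 − 1/53) · (1 − 1/863)
       = 110025667629 · 3585920/5625897 = 70129837440.

70129837440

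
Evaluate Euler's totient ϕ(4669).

First factor: 4669 = 7 · 23 · 29.
φ(7) = 7 − 1 = 6.
φ(23) = 23 − 1 = 22.
φ(29) = 29 − 1 = 28.
Multiply: 6 · 22 · 28 = 3696.

3696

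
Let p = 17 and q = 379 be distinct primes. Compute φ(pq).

6048

φ(6443) = 6443 · (1 − 1/17) · (1 − 1/379)
       = 6443 · 6048/6443 = 6048.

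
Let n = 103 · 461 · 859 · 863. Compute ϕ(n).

34701844320

φ(35199955111) = 35199955111 · (1 − 1/103) · (1 − 1/461) · (1 − 1/859) · (1 − 1/863)
       = 35199955111 · 34701844320/35199955111 = 34701844320.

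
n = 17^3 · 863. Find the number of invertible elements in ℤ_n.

φ(17^3) = 17^2·(17−1) = 289·16 = 4624.
φ(863) = 863 − 1 = 862.
Since φ is multiplicative, φ(4239919) = 4624 · 862 = 3985888.

3985888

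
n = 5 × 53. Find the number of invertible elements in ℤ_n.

φ(265) = 265 · (1 − 1/5) · (1 − 1/53)
       = 265 · 208/265 = 208.

208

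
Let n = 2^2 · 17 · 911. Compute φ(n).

29120

φ(61948) = 61948 · (1 − 1/2) · (1 − 1/17) · (1 − 1/911)
       = 61948 · 14560/30974 = 29120.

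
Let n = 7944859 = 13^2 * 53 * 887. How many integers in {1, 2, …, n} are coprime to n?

φ(13^2) = 13^2 − 13^1 = 169 − 13 = 156.
φ(53) = 53 − 1 = 52.
φ(887) = 887 − 1 = 886.
Multiply: 156 · 52 · 886 = 7187232.

7187232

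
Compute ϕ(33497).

33497 = 19 * 41 * 43.
φ(33497) = 33497 · (1 − 1/19) · (1 − 1/41) · (1 − 1/43)
       = 33497 · 30240/33497 = 30240.

30240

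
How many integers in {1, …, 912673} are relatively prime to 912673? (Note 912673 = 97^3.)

φ(97^3) = 97^2·(97−1) = 9409·96 = 903264.

903264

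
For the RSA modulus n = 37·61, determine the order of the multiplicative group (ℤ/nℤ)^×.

2160

For distinct primes, φ(pq) = (p−1)(q−1) = 36 × 60 = 2160.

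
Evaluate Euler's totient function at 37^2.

1332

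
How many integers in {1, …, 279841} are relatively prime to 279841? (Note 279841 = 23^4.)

φ(23^4) = 23^3·(23−1) = 12167·22 = 267674.

267674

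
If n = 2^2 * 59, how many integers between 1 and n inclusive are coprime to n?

116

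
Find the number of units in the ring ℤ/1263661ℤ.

First factor: 1263661 = 7**2 * 17 * 37 * 41.
φ(1263661) = 1263661 · (1 − 1/7) · (1 − 1/17) · (1 − 1/37) · (1 − 1/41)
       = 1263661 · 138240/180523 = 967680.

967680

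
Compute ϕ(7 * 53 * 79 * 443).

10756512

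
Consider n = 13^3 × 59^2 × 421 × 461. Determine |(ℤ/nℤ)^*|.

φ(1484284326317) = 1484284326317 · (1 − 1/13) · (1 − 1/59) · (1 − 1/421) · (1 − 1/461)
       = 1484284326317 · 134467200/148860127 = 1340772451200.

1340772451200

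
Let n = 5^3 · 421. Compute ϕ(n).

42000

φ(52625) = 52625 · (1 − 1/5) · (1 − 1/421)
       = 52625 · 1680/2105 = 42000.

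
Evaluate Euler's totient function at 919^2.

843642

φ(919^2) = 919^2 − 919^1 = 844561 − 919 = 843642.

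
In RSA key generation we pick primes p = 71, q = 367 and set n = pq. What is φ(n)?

25620

For distinct primes, φ(pq) = (p−1)(q−1) = 70 × 366 = 25620.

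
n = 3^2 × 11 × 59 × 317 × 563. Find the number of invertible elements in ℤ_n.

618020160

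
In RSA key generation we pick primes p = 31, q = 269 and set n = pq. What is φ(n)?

φ(31) = 31 − 1 = 30.
φ(269) = 269 − 1 = 268.
Multiply: 30 · 268 = 8040.

8040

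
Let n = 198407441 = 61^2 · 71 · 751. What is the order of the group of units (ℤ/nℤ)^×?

192150000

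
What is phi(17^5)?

φ(1419857) = 1419857 · (1 − 1/17)
       = 1419857 · 16/17 = 1336336.

1336336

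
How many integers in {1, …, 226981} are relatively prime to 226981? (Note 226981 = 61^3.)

φ(226981) = 226981 · (1 − 1/61)
       = 226981 · 60/61 = 223260.

223260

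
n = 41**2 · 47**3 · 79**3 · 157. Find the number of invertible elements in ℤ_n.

φ(41^2) = 41^2 − 41^1 = 1681 − 41 = 1640.
φ(47^3) = 47^3 − 47^2 = 103823 − 2209 = 101614.
φ(79^3) = 79^3 − 79^2 = 493039 − 6241 = 486798.
φ(157) = 157 − 1 = 156.
Since φ is multiplicative, φ(13509591388195949) = 1640 · 101614 · 486798 · 156 = 12655251466116480.

12655251466116480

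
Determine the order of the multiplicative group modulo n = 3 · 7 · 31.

360

φ(651) = 651 · (1 − 1/3) · (1 − 1/7) · (1 − 1/31)
       = 651 · 360/651 = 360.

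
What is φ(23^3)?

φ(12167) = 12167 · (1 − 1/23)
       = 12167 · 22/23 = 11638.

11638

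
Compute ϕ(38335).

25600

Prime factorization: 38335 = 5 · 11 · 17 · 41.
φ(5) = 5 − 1 = 4.
φ(11) = 11 − 1 = 10.
φ(17) = 17 − 1 = 16.
φ(41) = 41 − 1 = 40.
Since φ is multiplicative, φ(38335) = 4 · 10 · 16 · 40 = 25600.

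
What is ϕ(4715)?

3520

Prime factorization: 4715 = 5 * 23 * 41.
φ(5) = 5 − 1 = 4.
φ(23) = 23 − 1 = 22.
φ(41) = 41 − 1 = 40.
Multiply: 4 · 22 · 40 = 3520.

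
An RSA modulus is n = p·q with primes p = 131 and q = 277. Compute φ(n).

35880

φ(131) = 131 − 1 = 130.
φ(277) = 277 − 1 = 276.
Since φ is multiplicative, φ(36287) = 130 · 276 = 35880.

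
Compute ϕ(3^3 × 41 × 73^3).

φ(3^3) = 3^2·(3−1) = 9·2 = 18.
φ(41) = 41 − 1 = 40.
φ(73^3) = 73^3 − 73^2 = 389017 − 5329 = 383688.
Multiply: 18 · 40 · 383688 = 276255360.

276255360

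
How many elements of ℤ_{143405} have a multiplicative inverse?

143405 = 5 * 23 * 29 * 43.
φ(5) = 5 − 1 = 4.
φ(23) = 23 − 1 = 22.
φ(29) = 29 − 1 = 28.
φ(43) = 43 − 1 = 42.
Since φ is multiplicative, φ(143405) = 4 · 22 · 28 · 42 = 103488.

103488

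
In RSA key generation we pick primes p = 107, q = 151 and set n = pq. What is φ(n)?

15900

φ(pq) = (p−1)(q−1) = 106 · 150 = 15900.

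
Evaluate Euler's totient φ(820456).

310464

Prime factorization: 820456 = 2^3 · 7^3 · 13 · 23.
φ(2^3) = 2^3 − 2^2 = 8 − 4 = 4.
φ(7^3) = 7^2·(7−1) = 49·6 = 294.
φ(13) = 13 − 1 = 12.
φ(23) = 23 − 1 = 22.
Since φ is multiplicative, φ(820456) = 4 · 294 · 12 · 22 = 310464.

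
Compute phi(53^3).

φ(148877) = 148877 · (1 − 1/53)
       = 148877 · 52/53 = 146068.

146068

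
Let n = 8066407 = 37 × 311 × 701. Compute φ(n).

φ(8066407) = 8066407 · (1 − 1/37) · (1 − 1/311) · (1 − 1/701)
       = 8066407 · 7812000/8066407 = 7812000.

7812000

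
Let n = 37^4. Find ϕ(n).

φ(37^4) = 37^3·(37−1) = 50653·36 = 1823508.

1823508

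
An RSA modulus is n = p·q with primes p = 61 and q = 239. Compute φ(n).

14280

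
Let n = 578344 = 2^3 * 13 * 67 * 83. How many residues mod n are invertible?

259776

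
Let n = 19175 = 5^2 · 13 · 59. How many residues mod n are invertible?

φ(5^2) = 5^2 − 5^1 = 25 − 5 = 20.
φ(13) = 13 − 1 = 12.
φ(59) = 59 − 1 = 58.
φ(19175) = 20 × 12 × 58 = 13920.

13920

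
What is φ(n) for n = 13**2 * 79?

12168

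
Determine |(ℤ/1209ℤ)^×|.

720

1209 = 3 · 13 · 31.
φ(1209) = 1209 · (1 − 1/3) · (1 − 1/13) · (1 − 1/31)
       = 1209 · 720/1209 = 720.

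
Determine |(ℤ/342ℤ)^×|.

First factor: 342 = 2 · 3^2 · 19.
φ(2) = 2 − 1 = 1.
φ(3^2) = 3^1·(3−1) = 3·2 = 6.
φ(19) = 19 − 1 = 18.
Since φ is multiplicative, φ(342) = 1 · 6 · 18 = 108.

108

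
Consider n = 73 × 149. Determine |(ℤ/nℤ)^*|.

φ(73) = 73 − 1 = 72.
φ(149) = 149 − 1 = 148.
Since φ is multiplicative, φ(10877) = 72 · 148 = 10656.

10656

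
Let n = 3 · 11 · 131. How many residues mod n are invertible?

2600

φ(3) = 3 − 1 = 2.
φ(11) = 11 − 1 = 10.
φ(131) = 131 − 1 = 130.
Multiply: 2 · 10 · 130 = 2600.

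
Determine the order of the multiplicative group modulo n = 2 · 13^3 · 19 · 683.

24895728

φ(2) = 2 − 1 = 1.
φ(13^3) = 13^2·(13−1) = 169·12 = 2028.
φ(19) = 19 − 1 = 18.
φ(683) = 683 − 1 = 682.
φ(57020938) = 1 × 2028 × 18 × 682 = 24895728.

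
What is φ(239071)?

188160

Prime factorization: 239071 = 7**3 · 17 · 41.
φ(239071) = 239071 · (1 − 1/7) · (1 − 1/17) · (1 − 1/41)
       = 239071 · 3840/4879 = 188160.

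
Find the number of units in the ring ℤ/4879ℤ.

3840

4879 = 7 · 17 · 41.
φ(4879) = 4879 · (1 − 1/7) · (1 − 1/17) · (1 − 1/41)
       = 4879 · 3840/4879 = 3840.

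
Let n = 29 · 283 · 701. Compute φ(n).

5527200

φ(29) = 29 − 1 = 28.
φ(283) = 283 − 1 = 282.
φ(701) = 701 − 1 = 700.
Since φ is multiplicative, φ(5753107) = 28 · 282 · 700 = 5527200.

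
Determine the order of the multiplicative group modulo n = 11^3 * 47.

φ(62557) = 62557 · (1 − 1/11) · (1 − 1/47)
       = 62557 · 460/517 = 55660.

55660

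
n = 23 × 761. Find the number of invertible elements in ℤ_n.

φ(23) = 23 − 1 = 22.
φ(761) = 761 − 1 = 760.
Since φ is multiplicative, φ(17503) = 22 · 760 = 16720.

16720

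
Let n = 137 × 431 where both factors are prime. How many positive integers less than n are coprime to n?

58480

For distinct primes, φ(pq) = (p−1)(q−1) = 136 × 430 = 58480.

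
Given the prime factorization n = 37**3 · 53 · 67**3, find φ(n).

φ(37^3) = 37^3 − 37^2 = 50653 − 1369 = 49284.
φ(53) = 53 − 1 = 52.
φ(67^3) = 67^2·(67−1) = 4489·66 = 296274.
φ(807431056667) = 49284 × 52 × 296274 = 759281526432.

759281526432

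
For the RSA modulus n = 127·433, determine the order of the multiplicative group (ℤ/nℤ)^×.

φ(54991) = 54991 · (1 − 1/127) · (1 − 1/433)
       = 54991 · 54432/54991 = 54432.

54432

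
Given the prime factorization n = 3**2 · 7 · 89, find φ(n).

3168

φ(3^2) = 3^2 − 3^1 = 9 − 3 = 6.
φ(7) = 7 − 1 = 6.
φ(89) = 89 − 1 = 88.
φ(5607) = 6 × 6 × 88 = 3168.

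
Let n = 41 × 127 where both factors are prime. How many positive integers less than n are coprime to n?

5040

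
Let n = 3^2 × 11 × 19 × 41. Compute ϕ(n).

43200

φ(3^2) = 3^2 − 3^1 = 9 − 3 = 6.
φ(11) = 11 − 1 = 10.
φ(19) = 19 − 1 = 18.
φ(41) = 41 − 1 = 40.
Multiply: 6 · 10 · 18 · 40 = 43200.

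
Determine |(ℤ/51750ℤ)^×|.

13200

51750 = 2 · 3**2 · 5**3 · 23.
φ(2) = 2 − 1 = 1.
φ(3^2) = 3^1·(3−1) = 3·2 = 6.
φ(5^3) = 5^3 − 5^2 = 125 − 25 = 100.
φ(23) = 23 − 1 = 22.
Multiply: 1 · 6 · 100 · 22 = 13200.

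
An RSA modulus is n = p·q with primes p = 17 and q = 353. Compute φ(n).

5632

φ(6001) = 6001 · (1 − 1/17) · (1 − 1/353)
       = 6001 · 5632/6001 = 5632.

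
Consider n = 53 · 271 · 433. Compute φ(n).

6065280

φ(6219179) = 6219179 · (1 − 1/53) · (1 − 1/271) · (1 − 1/433)
       = 6219179 · 6065280/6219179 = 6065280.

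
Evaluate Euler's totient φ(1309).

960

First factor: 1309 = 7 × 11 × 17.
φ(1309) = 1309 · (1 − 1/7) · (1 − 1/11) · (1 − 1/17)
       = 1309 · 960/1309 = 960.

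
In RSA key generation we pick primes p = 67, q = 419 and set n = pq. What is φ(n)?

φ(n) = (p − 1)(q − 1) = (67−1)(419−1) = 66·418 = 27588.

27588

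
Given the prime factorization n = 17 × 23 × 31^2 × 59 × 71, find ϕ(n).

φ(1574020939) = 1574020939 · (1 − 1/17) · (1 − 1/23) · (1 − 1/31) · (1 − 1/59) · (1 − 1/71)
       = 1574020939 · 42873600/50774869 = 1329081600.

1329081600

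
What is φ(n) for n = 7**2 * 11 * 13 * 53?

262080

φ(371371) = 371371 · (1 − 1/7) · (1 − 1/11) · (1 − 1/13) · (1 − 1/53)
       = 371371 · 37440/53053 = 262080.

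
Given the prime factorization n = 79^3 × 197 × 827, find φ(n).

φ(80325420841) = 80325420841 · (1 − 1/79) · (1 − 1/197) · (1 − 1/827)
       = 80325420841 · 12627888/12870601 = 78810649008.

78810649008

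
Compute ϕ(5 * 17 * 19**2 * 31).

656640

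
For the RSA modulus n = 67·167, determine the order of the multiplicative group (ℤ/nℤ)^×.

10956

φ(pq) = (p−1)(q−1) = 66 · 166 = 10956.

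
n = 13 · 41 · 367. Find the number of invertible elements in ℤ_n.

φ(195611) = 195611 · (1 − 1/13) · (1 − 1/41) · (1 − 1/367)
       = 195611 · 175680/195611 = 175680.

175680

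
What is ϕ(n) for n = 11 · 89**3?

φ(11) = 11 − 1 = 10.
φ(89^3) = 89^3 − 89^2 = 704969 − 7921 = 697048.
Multiply: 10 · 697048 = 6970480.

6970480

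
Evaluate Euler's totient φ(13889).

Prime factorization: 13889 = 17 × 19 × 43.
φ(17) = 17 − 1 = 16.
φ(19) = 19 − 1 = 18.
φ(43) = 43 − 1 = 42.
Multiply: 16 · 18 · 42 = 12096.

12096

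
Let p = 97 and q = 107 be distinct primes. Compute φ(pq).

φ(n) = (p − 1)(q − 1) = (97−1)(107−1) = 96·106 = 10176.

10176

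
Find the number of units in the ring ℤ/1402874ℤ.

580800

1402874 = 2 * 11^3 * 17 * 31.
φ(1402874) = 1402874 · (1 − 1/2) · (1 − 1/11) · (1 − 1/17) · (1 − 1/31)
       = 1402874 · 4800/11594 = 580800.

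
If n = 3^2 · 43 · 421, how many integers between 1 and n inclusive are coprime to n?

105840

φ(3^2) = 3^1·(3−1) = 3·2 = 6.
φ(43) = 43 − 1 = 42.
φ(421) = 421 − 1 = 420.
φ(162927) = 6 × 42 × 420 = 105840.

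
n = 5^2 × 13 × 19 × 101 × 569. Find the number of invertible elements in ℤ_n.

245376000

φ(354871075) = 354871075 · (1 − 1/5) · (1 − 1/13) · (1 − 1/19) · (1 − 1/101) · (1 − 1/569)
       = 354871075 · 49075200/70974215 = 245376000.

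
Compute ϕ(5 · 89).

352

φ(445) = 445 · (1 − 1/5) · (1 − 1/89)
       = 445 · 352/445 = 352.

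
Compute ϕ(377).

Factor 377: 377 = 13 × 29.
φ(13) = 13 − 1 = 12.
φ(29) = 29 − 1 = 28.
Multiply: 12 · 28 = 336.

336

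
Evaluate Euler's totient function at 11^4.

φ(14641) = 14641 · (1 − 1/11)
       = 14641 · 10/11 = 13310.

13310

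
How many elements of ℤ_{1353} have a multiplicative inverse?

800

1353 = 3 · 11 · 41.
φ(3) = 3 − 1 = 2.
φ(11) = 11 − 1 = 10.
φ(41) = 41 − 1 = 40.
Multiply: 2 · 10 · 40 = 800.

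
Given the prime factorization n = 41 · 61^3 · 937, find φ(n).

8358854400

φ(8719929077) = 8719929077 · (1 − 1/41) · (1 − 1/61) · (1 − 1/937)
       = 8719929077 · 2246400/2343437 = 8358854400.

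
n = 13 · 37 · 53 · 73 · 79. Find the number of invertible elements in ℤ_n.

126157824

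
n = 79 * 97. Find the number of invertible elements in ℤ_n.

7488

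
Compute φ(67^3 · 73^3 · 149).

φ(17433286075679) = 17433286075679 · (1 − 1/67) · (1 − 1/73) · (1 − 1/149)
       = 17433286075679 · 703296/728759 = 16824163219776.

16824163219776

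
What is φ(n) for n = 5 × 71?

φ(355) = 355 · (1 − 1/5) · (1 − 1/71)
       = 355 · 280/355 = 280.

280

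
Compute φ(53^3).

φ(148877) = 148877 · (1 − 1/53)
       = 148877 · 52/53 = 146068.

146068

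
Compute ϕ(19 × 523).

φ(9937) = 9937 · (1 − 1/19) · (1 − 1/523)
       = 9937 · 9396/9937 = 9396.

9396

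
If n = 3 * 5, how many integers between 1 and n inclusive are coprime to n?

φ(3) = 3 − 1 = 2.
φ(5) = 5 − 1 = 4.
φ(15) = 2 × 4 = 8.

8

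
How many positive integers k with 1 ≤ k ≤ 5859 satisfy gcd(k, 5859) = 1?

3240

First factor: 5859 = 3^3 × 7 × 31.
φ(5859) = 5859 · (1 − 1/3) · (1 − 1/7) · (1 − 1/31)
       = 5859 · 360/651 = 3240.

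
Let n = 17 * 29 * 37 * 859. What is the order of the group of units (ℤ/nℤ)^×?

φ(17) = 17 − 1 = 16.
φ(29) = 29 − 1 = 28.
φ(37) = 37 − 1 = 36.
φ(859) = 859 − 1 = 858.
φ(15669019) = 16 × 28 × 36 × 858 = 13837824.

13837824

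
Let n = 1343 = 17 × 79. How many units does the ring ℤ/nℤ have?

1248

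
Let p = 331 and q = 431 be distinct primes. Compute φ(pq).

For distinct primes, φ(pq) = (p−1)(q−1) = 330 × 430 = 141900.

141900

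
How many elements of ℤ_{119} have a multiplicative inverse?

96

Factor 119: 119 = 7 * 17.
φ(119) = 119 · (1 − 1/7) · (1 − 1/17)
       = 119 · 96/119 = 96.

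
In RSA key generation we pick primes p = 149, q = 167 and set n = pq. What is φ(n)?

φ(n) = (p − 1)(q − 1) = (149−1)(167−1) = 148·166 = 24568.

24568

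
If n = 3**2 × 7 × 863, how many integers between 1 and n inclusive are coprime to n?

31032

φ(54369) = 54369 · (1 − 1/3) · (1 − 1/7) · (1 − 1/863)
       = 54369 · 10344/18123 = 31032.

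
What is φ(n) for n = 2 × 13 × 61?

φ(1586) = 1586 · (1 − 1/2) · (1 − 1/13) · (1 − 1/61)
       = 1586 · 720/1586 = 720.

720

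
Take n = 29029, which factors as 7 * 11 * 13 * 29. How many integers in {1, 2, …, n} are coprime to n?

φ(29029) = 29029 · (1 − 1/7) · (1 − 1/11) · (1 − 1/13) · (1 − 1/29)
       = 29029 · 20160/29029 = 20160.

20160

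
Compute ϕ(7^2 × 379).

15876

φ(18571) = 18571 · (1 − 1/7) · (1 − 1/379)
       = 18571 · 2268/2653 = 15876.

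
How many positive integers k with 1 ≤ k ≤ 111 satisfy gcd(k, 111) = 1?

Prime factorization: 111 = 3 * 37.
φ(3) = 3 − 1 = 2.
φ(37) = 37 − 1 = 36.
φ(111) = 2 × 36 = 72.

72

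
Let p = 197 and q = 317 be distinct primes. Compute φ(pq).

61936

φ(197) = 197 − 1 = 196.
φ(317) = 317 − 1 = 316.
Since φ is multiplicative, φ(62449) = 196 · 316 = 61936.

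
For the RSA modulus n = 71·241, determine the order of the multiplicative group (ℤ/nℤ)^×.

16800

φ(n) = (p − 1)(q − 1) = (71−1)(241−1) = 70·240 = 16800.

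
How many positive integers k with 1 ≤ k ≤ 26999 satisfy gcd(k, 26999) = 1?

21168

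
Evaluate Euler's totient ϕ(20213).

17920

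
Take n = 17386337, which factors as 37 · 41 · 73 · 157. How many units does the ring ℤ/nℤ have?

16174080

φ(17386337) = 17386337 · (1 − 1/37) · (1 − 1/41) · (1 − 1/73) · (1 − 1/157)
       = 17386337 · 16174080/17386337 = 16174080.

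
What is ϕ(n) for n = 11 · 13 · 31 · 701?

φ(11) = 11 − 1 = 10.
φ(13) = 13 − 1 = 12.
φ(31) = 31 − 1 = 30.
φ(701) = 701 − 1 = 700.
φ(3107533) = 10 × 12 × 30 × 700 = 2520000.

2520000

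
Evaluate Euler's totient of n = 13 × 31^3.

345960

φ(387283) = 387283 · (1 − 1/13) · (1 − 1/31)
       = 387283 · 360/403 = 345960.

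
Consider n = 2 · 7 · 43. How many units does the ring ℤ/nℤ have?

252

φ(602) = 602 · (1 − 1/2) · (1 − 1/7) · (1 − 1/43)
       = 602 · 252/602 = 252.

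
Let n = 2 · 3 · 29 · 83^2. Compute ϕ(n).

φ(2) = 2 − 1 = 1.
φ(3) = 3 − 1 = 2.
φ(29) = 29 − 1 = 28.
φ(83^2) = 83^2 − 83^1 = 6889 − 83 = 6806.
φ(1198686) = 1 × 2 × 28 × 6806 = 381136.

381136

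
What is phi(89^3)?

697048

φ(704969) = 704969 · (1 − 1/89)
       = 704969 · 88/89 = 697048.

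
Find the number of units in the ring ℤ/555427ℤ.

475200

555427 = 19 · 23 · 31 · 41.
φ(555427) = 555427 · (1 − 1/19) · (1 − 1/23) · (1 − 1/31) · (1 − 1/41)
       = 555427 · 475200/555427 = 475200.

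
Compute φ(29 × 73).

2016

φ(2117) = 2117 · (1 − 1/29) · (1 − 1/73)
       = 2117 · 2016/2117 = 2016.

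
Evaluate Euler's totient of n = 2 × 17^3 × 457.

2108544

φ(4490482) = 4490482 · (1 − 1/2) · (1 − 1/17) · (1 − 1/457)
       = 4490482 · 7296/15538 = 2108544.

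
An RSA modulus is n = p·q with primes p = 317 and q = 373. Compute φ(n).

φ(317) = 317 − 1 = 316.
φ(373) = 373 − 1 = 372.
Multiply: 316 · 372 = 117552.

117552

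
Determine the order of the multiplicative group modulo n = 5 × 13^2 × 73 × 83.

3684096

φ(5) = 5 − 1 = 4.
φ(13^2) = 13^1·(13−1) = 13·12 = 156.
φ(73) = 73 − 1 = 72.
φ(83) = 83 − 1 = 82.
φ(5119855) = 4 × 156 × 72 × 82 = 3684096.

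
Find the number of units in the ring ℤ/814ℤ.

360

Prime factorization: 814 = 2 × 11 × 37.
φ(2) = 2 − 1 = 1.
φ(11) = 11 − 1 = 10.
φ(37) = 37 − 1 = 36.
φ(814) = 1 × 10 × 36 = 360.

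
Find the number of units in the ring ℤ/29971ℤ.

Prime factorization: 29971 = 17 × 41 × 43.
φ(17) = 17 − 1 = 16.
φ(41) = 41 − 1 = 40.
φ(43) = 43 − 1 = 42.
Since φ is multiplicative, φ(29971) = 16 · 40 · 42 = 26880.

26880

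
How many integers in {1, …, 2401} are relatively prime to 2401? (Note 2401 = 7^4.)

2058

φ(2401) = 2401 · (1 − 1/7)
       = 2401 · 6/7 = 2058.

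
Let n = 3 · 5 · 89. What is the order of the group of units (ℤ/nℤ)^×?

704

φ(1335) = 1335 · (1 − 1/3) · (1 − 1/5) · (1 − 1/89)
       = 1335 · 704/1335 = 704.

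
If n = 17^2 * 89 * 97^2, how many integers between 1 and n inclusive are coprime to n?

φ(17^2) = 17^1·(17−1) = 17·16 = 272.
φ(89) = 89 − 1 = 88.
φ(97^2) = 97^1·(97−1) = 97·96 = 9312.
Since φ is multiplicative, φ(242008889) = 272 · 88 · 9312 = 222892032.

222892032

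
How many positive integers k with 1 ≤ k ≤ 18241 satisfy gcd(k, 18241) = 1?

Factor 18241: 18241 = 17 * 29 * 37.
φ(17) = 17 − 1 = 16.
φ(29) = 29 − 1 = 28.
φ(37) = 37 − 1 = 36.
Since φ is multiplicative, φ(18241) = 16 · 28 · 36 = 16128.

16128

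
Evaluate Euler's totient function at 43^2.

φ(43^2) = 43^2 − 43^1 = 1849 − 43 = 1806.

1806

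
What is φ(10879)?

9240

10879 = 11 * 23 * 43.
φ(10879) = 10879 · (1 − 1/11) · (1 − 1/23) · (1 − 1/43)
       = 10879 · 9240/10879 = 9240.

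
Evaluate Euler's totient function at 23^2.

506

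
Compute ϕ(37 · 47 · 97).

φ(168683) = 168683 · (1 − 1/37) · (1 − 1/47) · (1 − 1/97)
       = 168683 · 158976/168683 = 158976.

158976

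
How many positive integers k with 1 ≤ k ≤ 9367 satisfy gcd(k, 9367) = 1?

Factor 9367: 9367 = 17 · 19 · 29.
φ(17) = 17 − 1 = 16.
φ(19) = 19 − 1 = 18.
φ(29) = 29 − 1 = 28.
φ(9367) = 16 × 18 × 28 = 8064.

8064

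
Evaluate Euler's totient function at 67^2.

4422

φ(4489) = 4489 · (1 − 1/67)
       = 4489 · 66/67 = 4422.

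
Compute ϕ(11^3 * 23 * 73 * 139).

264496320

φ(310630111) = 310630111 · (1 − 1/11) · (1 − 1/23) · (1 − 1/73) · (1 − 1/139)
       = 310630111 · 2185920/2567191 = 264496320.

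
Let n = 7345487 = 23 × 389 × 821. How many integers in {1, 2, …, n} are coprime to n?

φ(7345487) = 7345487 · (1 − 1/23) · (1 − 1/389) · (1 − 1/821)
       = 7345487 · 6999520/7345487 = 6999520.

6999520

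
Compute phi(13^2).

φ(13^2) = 13^2 − 13^1 = 169 − 13 = 156.

156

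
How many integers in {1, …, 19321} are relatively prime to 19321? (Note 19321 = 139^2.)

φ(19321) = 19321 · (1 − 1/139)
       = 19321 · 138/139 = 19182.

19182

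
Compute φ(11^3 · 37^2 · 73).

116043840

φ(11^3) = 11^2·(11−1) = 121·10 = 1210.
φ(37^2) = 37^2 − 37^1 = 1369 − 37 = 1332.
φ(73) = 73 − 1 = 72.
φ(133016147) = 1210 × 1332 × 72 = 116043840.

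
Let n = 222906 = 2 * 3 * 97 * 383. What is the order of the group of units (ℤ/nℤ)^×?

φ(222906) = 222906 · (1 − 1/2) · (1 − 1/3) · (1 − 1/97) · (1 − 1/383)
       = 222906 · 73344/222906 = 73344.

73344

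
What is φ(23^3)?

11638

φ(12167) = 12167 · (1 − 1/23)
       = 12167 · 22/23 = 11638.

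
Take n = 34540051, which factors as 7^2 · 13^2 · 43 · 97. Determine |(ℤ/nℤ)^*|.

φ(34540051) = 34540051 · (1 − 1/7) · (1 − 1/13) · (1 − 1/43) · (1 − 1/97)
       = 34540051 · 290304/379561 = 26417664.

26417664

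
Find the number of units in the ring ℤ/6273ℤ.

Prime factorization: 6273 = 3^2 · 17 · 41.
φ(3^2) = 3^1·(3−1) = 3·2 = 6.
φ(17) = 17 − 1 = 16.
φ(41) = 41 − 1 = 40.
φ(6273) = 6 × 16 × 40 = 3840.

3840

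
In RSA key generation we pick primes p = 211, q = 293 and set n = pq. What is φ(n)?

61320

For distinct primes, φ(pq) = (p−1)(q−1) = 210 × 292 = 61320.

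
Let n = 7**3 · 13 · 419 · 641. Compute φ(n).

φ(1197593761) = 1197593761 · (1 − 1/7) · (1 − 1/13) · (1 − 1/419) · (1 − 1/641)
       = 1197593761 · 19261440/24440689 = 943810560.

943810560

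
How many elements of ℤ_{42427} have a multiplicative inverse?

30240

Factor 42427: 42427 = 7 · 11 · 19 · 29.
φ(7) = 7 − 1 = 6.
φ(11) = 11 − 1 = 10.
φ(19) = 19 − 1 = 18.
φ(29) = 29 − 1 = 28.
φ(42427) = 6 × 10 × 18 × 28 = 30240.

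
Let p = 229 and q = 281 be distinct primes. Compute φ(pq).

63840

For distinct primes, φ(pq) = (p−1)(q−1) = 228 × 280 = 63840.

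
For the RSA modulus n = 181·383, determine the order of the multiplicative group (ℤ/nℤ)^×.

φ(69323) = 69323 · (1 − 1/181) · (1 − 1/383)
       = 69323 · 68760/69323 = 68760.

68760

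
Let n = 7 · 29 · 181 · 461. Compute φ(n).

φ(16938523) = 16938523 · (1 − 1/7) · (1 − 1/29) · (1 − 1/181) · (1 − 1/461)
       = 16938523 · 13910400/16938523 = 13910400.

13910400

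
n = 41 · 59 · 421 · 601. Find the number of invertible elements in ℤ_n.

φ(41) = 41 − 1 = 40.
φ(59) = 59 − 1 = 58.
φ(421) = 421 − 1 = 420.
φ(601) = 601 − 1 = 600.
Since φ is multiplicative, φ(612057799) = 40 · 58 · 420 · 600 = 584640000.

584640000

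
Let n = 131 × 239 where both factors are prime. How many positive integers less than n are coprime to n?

30940

For distinct primes, φ(pq) = (p−1)(q−1) = 130 × 238 = 30940.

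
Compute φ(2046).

600

Prime factorization: 2046 = 2 · 3 · 11 · 31.
φ(2046) = 2046 · (1 − 1/2) · (1 − 1/3) · (1 − 1/11) · (1 − 1/31)
       = 2046 · 600/2046 = 600.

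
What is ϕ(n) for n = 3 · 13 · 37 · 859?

φ(3) = 3 − 1 = 2.
φ(13) = 13 − 1 = 12.
φ(37) = 37 − 1 = 36.
φ(859) = 859 − 1 = 858.
Multiply: 2 · 12 · 36 · 858 = 741312.

741312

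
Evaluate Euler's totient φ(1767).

First factor: 1767 = 3 · 19 · 31.
φ(1767) = 1767 · (1 − 1/3) · (1 − 1/19) · (1 − 1/31)
       = 1767 · 1080/1767 = 1080.

1080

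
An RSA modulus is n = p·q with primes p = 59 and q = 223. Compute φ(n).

12876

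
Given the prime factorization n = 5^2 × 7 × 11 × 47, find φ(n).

φ(5^2) = 5^1·(5−1) = 5·4 = 20.
φ(7) = 7 − 1 = 6.
φ(11) = 11 − 1 = 10.
φ(47) = 47 − 1 = 46.
Since φ is multiplicative, φ(90475) = 20 · 6 · 10 · 46 = 55200.

55200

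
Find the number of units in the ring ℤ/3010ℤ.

1008

Factor 3010: 3010 = 2 × 5 × 7 × 43.
φ(2) = 2 − 1 = 1.
φ(5) = 5 − 1 = 4.
φ(7) = 7 − 1 = 6.
φ(43) = 43 − 1 = 42.
Since φ is multiplicative, φ(3010) = 1 · 4 · 6 · 42 = 1008.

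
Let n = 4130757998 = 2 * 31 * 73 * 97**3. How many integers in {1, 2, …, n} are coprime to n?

φ(4130757998) = 4130757998 · (1 − 1/2) · (1 − 1/31) · (1 − 1/73) · (1 − 1/97)
       = 4130757998 · 207360/439022 = 1951050240.

1951050240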